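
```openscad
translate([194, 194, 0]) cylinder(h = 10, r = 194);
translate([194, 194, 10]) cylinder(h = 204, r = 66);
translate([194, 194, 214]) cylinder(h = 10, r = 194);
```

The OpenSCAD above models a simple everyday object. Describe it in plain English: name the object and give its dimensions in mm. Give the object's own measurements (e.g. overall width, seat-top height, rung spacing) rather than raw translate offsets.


A spool: two coaxial disc flanges of radius 194 mm and thickness 10 mm, joined by a core cylinder of radius 66 mm and height 204 mm. The lower flange rests on z = 0 and the three cylinders share a vertical axis.


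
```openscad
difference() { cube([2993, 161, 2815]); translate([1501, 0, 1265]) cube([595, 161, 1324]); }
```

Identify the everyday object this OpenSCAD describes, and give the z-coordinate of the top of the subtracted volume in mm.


A wall with a window opening. The window head height is 2589 mm.

A wall with a rectangular opening subtracted — a window. Sill at z = 1265, opening 1324 mm tall, so the head is at 1265 + 1324 = 2589 mm.


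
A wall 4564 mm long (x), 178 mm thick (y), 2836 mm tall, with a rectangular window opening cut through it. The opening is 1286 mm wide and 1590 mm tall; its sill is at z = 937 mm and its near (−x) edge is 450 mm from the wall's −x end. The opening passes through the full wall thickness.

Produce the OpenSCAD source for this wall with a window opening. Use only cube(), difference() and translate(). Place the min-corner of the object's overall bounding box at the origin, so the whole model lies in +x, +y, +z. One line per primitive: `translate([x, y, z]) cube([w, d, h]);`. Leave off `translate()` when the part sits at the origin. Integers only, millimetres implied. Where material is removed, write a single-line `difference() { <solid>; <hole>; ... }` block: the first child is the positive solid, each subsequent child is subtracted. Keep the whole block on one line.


difference() { cube([4564, 178, 2836]); translate([450, 0, 937]) cube([1286, 178, 1590]); }


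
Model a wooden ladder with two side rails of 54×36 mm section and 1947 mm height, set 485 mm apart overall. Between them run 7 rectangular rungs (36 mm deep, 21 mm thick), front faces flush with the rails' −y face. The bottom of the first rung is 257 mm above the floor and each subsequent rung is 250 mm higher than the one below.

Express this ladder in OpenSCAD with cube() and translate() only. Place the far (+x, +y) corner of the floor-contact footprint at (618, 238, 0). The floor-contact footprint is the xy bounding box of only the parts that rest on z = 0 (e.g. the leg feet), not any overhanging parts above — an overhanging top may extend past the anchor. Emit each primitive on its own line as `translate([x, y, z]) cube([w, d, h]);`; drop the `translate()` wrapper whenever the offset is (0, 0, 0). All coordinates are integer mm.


// rung span = 485 - 2*54 = 377
// rung[k] z = 257 + k*250
translate([133, 202, 0]) cube([54, 36, 1947]);
translate([564, 202, 0]) cube([54, 36, 1947]);
translate([187, 202, 257]) cube([377, 36, 21]);
translate([187, 202, 507]) cube([377, 36, 21]);
translate([187, 202, 757]) cube([377, 36, 21]);
translate([187, 202, 1007]) cube([377, 36, 21]);
translate([187, 202, 1257]) cube([377, 36, 21]);
translate([187, 202, 1507]) cube([377, 36, 21]);
translate([187, 202, 1757]) cube([377, 36, 21]);


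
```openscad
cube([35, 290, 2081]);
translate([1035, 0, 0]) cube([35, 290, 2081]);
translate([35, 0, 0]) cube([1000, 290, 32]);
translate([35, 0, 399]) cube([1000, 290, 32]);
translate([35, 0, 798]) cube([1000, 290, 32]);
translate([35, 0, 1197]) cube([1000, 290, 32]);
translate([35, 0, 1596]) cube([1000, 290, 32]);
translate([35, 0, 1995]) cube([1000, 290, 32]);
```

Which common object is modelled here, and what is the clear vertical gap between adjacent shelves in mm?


A bookshelf. The clear shelf gap is 367 mm.

Two tall side panels with 6 horizontal boards between them — a bookshelf. The first two shelf undersides are at z = 0 and z = 399; with shelf thickness 32, the clear gap is 399 − 0 − 32 = 367 mm.


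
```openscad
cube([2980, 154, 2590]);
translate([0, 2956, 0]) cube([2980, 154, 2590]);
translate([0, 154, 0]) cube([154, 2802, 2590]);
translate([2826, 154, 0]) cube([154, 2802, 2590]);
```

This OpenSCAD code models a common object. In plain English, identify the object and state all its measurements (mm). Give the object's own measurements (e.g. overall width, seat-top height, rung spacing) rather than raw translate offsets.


The wall frame of a small rectangular building: four walls, each 2590 mm tall and 154 mm thick, enclosing a footprint 2980 mm (x) by 3110 mm (y) outside-to-outside, with no floor or roof. The front and back walls (the −y and +y sides) span the full width; the two side walls fit between them.


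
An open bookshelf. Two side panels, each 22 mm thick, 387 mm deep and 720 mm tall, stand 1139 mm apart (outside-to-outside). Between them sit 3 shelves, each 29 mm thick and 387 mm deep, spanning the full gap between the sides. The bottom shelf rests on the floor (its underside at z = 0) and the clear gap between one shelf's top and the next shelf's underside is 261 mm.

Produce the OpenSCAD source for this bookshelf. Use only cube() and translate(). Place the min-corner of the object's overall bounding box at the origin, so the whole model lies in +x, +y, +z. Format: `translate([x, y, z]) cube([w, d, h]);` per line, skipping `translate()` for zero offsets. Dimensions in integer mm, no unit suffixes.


cube([22, 387, 720]);
translate([1117, 0, 0]) cube([22, 387, 720]);
translate([22, 0, 0]) cube([1095, 387, 29]);
translate([22, 0, 290]) cube([1095, 387, 29]);
translate([22, 0, 580]) cube([1095, 387, 29]);


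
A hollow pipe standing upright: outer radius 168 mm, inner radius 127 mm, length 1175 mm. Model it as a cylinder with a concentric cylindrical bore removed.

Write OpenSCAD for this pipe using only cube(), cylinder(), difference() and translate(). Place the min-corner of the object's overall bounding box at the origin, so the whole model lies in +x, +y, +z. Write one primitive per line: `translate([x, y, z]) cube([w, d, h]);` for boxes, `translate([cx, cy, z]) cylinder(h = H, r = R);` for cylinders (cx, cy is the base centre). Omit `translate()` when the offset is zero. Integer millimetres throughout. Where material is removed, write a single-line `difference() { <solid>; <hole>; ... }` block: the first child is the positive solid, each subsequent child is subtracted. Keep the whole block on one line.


difference() { translate([168, 168, 0]) cylinder(h = 1175, r = 168); translate([168, 168, 0]) cylinder(h = 1175, r = 127); }


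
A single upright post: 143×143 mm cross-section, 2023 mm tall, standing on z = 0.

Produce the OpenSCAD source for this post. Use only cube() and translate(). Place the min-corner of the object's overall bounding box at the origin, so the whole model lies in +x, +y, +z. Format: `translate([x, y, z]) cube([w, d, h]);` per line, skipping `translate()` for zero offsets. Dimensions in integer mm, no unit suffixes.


cube([143, 143, 2023]);


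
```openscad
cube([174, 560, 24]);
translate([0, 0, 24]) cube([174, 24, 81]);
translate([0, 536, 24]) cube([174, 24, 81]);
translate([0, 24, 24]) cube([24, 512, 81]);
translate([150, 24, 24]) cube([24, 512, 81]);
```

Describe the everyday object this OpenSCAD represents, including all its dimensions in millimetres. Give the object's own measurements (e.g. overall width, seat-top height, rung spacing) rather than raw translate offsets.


An open-topped rectangular box: outside dimensions 174×560×105 mm, with a uniform wall and base thickness of 24 mm. The base is a full 174×560 slab on the floor; four walls sit on top of the base. The front and back walls (the −y and +y sides) span the full width; the two side walls fit between them.


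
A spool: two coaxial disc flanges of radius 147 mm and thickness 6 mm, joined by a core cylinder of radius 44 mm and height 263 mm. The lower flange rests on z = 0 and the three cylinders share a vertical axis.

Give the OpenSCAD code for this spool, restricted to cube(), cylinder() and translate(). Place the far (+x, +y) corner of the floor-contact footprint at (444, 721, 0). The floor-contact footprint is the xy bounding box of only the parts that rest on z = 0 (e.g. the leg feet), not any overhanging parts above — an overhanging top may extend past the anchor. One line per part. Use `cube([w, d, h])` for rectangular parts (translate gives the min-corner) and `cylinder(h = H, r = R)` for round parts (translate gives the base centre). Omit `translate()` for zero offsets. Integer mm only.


translate([297, 574, 0]) cylinder(h = 6, r = 147);
translate([297, 574, 6]) cylinder(h = 263, r = 44);
translate([297, 574, 269]) cylinder(h = 6, r = 147);


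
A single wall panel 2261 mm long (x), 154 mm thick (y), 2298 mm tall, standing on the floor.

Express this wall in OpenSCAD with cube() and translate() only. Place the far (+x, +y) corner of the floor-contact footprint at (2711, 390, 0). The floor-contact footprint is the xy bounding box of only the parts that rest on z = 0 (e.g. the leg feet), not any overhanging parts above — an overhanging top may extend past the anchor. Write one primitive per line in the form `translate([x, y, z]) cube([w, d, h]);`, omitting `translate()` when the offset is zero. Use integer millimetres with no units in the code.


translate([450, 236, 0]) cube([2261, 154, 2298]);


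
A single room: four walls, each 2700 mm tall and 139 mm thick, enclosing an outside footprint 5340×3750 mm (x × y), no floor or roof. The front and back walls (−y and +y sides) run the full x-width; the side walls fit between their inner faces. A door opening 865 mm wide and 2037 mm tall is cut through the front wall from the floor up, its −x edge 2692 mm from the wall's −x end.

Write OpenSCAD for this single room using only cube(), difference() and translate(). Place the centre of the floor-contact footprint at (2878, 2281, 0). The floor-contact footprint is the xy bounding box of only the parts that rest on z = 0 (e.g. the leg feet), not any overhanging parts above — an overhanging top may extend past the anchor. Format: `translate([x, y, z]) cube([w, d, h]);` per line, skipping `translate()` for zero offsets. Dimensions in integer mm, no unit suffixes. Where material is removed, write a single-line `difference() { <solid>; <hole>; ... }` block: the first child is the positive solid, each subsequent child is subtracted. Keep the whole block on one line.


difference() { translate([208, 406, 0]) cube([5340, 139, 2700]); translate([2900, 406, 0]) cube([865, 139, 2037]); }
translate([208, 4017, 0]) cube([5340, 139, 2700]);
translate([208, 545, 0]) cube([139, 3472, 2700]);
translate([5409, 545, 0]) cube([139, 3472, 2700]);


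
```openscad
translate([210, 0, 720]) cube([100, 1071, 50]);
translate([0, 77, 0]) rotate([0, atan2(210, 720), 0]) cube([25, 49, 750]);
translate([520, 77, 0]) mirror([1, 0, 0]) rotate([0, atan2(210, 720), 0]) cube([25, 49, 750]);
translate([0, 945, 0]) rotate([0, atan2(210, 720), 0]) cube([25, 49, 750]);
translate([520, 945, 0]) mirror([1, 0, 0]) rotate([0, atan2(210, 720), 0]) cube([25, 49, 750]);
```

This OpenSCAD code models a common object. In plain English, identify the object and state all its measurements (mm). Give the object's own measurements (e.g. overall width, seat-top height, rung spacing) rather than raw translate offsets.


A sawhorse. A 100×1071×50 mm beam (x, y, z) sits on two A-frame leg pairs. Each pair is two raked legs of 25×49 mm section (49 mm along y) splaying symmetrically in x. Each leg rises 720 mm vertically over 210 mm of horizontal reach and is 750 mm long along its own axis. Every leg's outer bottom edge rests on the floor and its outer top edge meets a bottom edge of the beam — the left legs (tilting toward +x) meet the beam's −x bottom edge, the right legs (their mirror images, tilting toward −x) meet its +x bottom edge — so the leg tops tuck under the beam, the beam's underside is 720 mm above the floor, and the feet are 520 mm apart outside-to-outside with the beam centred between them. The two leg pairs are set in 77 mm from either end of the beam.


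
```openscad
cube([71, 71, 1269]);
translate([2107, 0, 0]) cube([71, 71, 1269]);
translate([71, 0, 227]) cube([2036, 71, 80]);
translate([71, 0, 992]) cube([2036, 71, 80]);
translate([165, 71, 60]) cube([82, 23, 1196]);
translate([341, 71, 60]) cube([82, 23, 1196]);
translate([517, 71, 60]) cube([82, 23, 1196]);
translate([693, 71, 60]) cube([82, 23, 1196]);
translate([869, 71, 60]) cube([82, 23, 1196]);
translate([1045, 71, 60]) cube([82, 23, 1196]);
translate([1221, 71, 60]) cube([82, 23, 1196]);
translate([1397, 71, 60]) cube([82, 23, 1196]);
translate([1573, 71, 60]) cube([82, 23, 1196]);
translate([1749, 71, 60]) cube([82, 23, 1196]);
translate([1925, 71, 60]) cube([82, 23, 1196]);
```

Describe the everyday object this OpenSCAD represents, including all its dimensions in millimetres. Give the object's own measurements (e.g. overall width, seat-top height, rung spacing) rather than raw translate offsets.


A fence section. Two 71×71 mm posts, 1269 mm tall, stand on the floor with a clear span of 2036 mm between their inner faces. Two horizontal rails of 71×80 mm section span the gap between the posts with their undersides at z = 227 mm and z = 992 mm, flush with the posts' −y face. 11 pickets, each 82 mm wide, 23 mm thick and 1196 mm tall, are fixed to the +y face of the rails with their bottoms at z = 60 mm, spaced across the span with a 94 mm gap after the −x post and between neighbouring pickets, with 100 mm left before the +x post.


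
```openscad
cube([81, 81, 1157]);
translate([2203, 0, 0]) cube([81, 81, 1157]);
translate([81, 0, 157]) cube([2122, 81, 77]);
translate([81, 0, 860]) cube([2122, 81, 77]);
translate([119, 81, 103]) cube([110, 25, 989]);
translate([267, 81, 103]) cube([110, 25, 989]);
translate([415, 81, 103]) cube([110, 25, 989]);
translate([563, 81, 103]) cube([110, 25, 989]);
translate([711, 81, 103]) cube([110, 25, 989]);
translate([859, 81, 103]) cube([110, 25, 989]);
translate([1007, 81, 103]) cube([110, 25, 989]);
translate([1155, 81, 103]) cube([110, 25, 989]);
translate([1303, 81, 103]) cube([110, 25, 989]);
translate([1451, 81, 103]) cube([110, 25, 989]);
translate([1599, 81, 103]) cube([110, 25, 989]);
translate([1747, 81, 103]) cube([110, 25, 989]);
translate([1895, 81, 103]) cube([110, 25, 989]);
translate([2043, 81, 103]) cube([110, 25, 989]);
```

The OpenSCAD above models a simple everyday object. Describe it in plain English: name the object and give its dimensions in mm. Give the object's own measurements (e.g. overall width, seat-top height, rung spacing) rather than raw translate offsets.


A fence section. Two 81×81 mm posts, 1157 mm tall, stand on the floor with a clear span of 2122 mm between their inner faces. Two horizontal rails of 81×77 mm section span the gap between the posts with their undersides at z = 157 mm and z = 860 mm, flush with the posts' −y face. 14 pickets, each 110 mm wide, 25 mm thick and 989 mm tall, are fixed to the +y face of the rails with their bottoms at z = 103 mm, spaced across the span with a 38 mm gap after the −x post and between neighbouring pickets, with 50 mm left before the +x post.


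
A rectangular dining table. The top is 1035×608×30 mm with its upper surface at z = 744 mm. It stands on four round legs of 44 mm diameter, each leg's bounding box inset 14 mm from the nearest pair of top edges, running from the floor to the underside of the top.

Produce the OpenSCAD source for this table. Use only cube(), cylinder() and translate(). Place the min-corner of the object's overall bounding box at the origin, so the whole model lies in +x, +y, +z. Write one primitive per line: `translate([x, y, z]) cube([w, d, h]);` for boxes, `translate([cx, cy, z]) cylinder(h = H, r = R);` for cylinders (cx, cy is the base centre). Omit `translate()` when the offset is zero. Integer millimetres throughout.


// leg_h = 744 - 30 = 714
translate([0, 0, 714]) cube([1035, 608, 30]);
translate([36, 36, 0]) cylinder(h = 714, r = 22);
translate([999, 36, 0]) cylinder(h = 714, r = 22);
translate([36, 572, 0]) cylinder(h = 714, r = 22);
translate([999, 572, 0]) cylinder(h = 714, r = 22);


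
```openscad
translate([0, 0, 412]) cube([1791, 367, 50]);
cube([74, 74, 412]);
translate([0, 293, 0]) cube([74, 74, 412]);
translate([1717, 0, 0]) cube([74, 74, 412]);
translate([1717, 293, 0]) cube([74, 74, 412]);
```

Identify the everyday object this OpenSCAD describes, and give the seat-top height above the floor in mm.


A bench. The seat-top height is 462 mm.

A long slab on four corner posts — a bench. The slab sits at z = 412 with thickness 50, so the top is 412 + 50 = 462 mm.


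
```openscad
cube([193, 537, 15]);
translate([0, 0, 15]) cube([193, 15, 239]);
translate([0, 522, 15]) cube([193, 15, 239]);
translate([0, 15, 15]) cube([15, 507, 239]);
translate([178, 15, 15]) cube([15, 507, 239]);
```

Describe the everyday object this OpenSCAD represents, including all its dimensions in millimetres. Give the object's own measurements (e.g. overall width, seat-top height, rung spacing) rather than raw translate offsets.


An open-topped rectangular box: outside dimensions 193×537×254 mm, with a uniform wall and base thickness of 15 mm. The base is a full 193×537 slab on the floor; four walls sit on top of the base. The front and back walls (the −y and +y sides) span the full width; the two side walls fit between them.


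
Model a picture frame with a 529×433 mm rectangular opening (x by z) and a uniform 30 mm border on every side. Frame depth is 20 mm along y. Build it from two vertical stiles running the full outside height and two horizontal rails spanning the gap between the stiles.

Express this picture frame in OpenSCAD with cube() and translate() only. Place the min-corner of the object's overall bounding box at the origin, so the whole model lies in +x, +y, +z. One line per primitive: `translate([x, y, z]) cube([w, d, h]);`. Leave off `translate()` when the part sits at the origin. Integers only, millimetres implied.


cube([30, 20, 493]);
translate([559, 0, 0]) cube([30, 20, 493]);
translate([30, 0, 0]) cube([529, 20, 30]);
translate([30, 0, 463]) cube([529, 20, 30]);


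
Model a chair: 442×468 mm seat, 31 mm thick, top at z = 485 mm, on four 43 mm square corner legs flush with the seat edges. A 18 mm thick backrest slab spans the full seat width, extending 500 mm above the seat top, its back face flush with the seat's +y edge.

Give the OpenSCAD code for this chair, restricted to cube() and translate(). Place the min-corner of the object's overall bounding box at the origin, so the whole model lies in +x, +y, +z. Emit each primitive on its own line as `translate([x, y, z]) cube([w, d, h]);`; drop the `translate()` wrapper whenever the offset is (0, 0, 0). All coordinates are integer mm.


translate([0, 0, 454]) cube([442, 468, 31]);
cube([43, 43, 454]);
translate([399, 0, 0]) cube([43, 43, 454]);
translate([0, 425, 0]) cube([43, 43, 454]);
translate([399, 425, 0]) cube([43, 43, 454]);
translate([0, 450, 485]) cube([442, 18, 500]);


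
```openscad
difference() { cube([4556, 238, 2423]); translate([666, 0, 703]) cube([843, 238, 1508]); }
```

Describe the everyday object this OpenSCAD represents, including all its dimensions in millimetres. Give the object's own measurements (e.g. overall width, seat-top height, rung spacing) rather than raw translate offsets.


A wall 4556 mm long (x), 238 mm thick (y), 2423 mm tall, with a rectangular window opening cut through it. The opening is 843 mm wide and 1508 mm tall; its sill is at z = 703 mm and its near (−x) edge is 666 mm from the wall's −x end. The opening passes through the full wall thickness.


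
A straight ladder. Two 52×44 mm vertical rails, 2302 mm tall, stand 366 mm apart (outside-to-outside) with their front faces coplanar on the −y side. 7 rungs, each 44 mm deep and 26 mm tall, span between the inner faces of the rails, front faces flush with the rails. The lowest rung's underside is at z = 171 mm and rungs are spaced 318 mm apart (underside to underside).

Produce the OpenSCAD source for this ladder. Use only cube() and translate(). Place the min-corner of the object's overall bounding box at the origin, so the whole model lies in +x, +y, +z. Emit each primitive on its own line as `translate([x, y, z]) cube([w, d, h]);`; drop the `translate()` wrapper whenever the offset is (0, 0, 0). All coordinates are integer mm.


cube([52, 44, 2302]);
translate([314, 0, 0]) cube([52, 44, 2302]);
translate([52, 0, 171]) cube([262, 44, 26]);
translate([52, 0, 489]) cube([262, 44, 26]);
translate([52, 0, 807]) cube([262, 44, 26]);
translate([52, 0, 1125]) cube([262, 44, 26]);
translate([52, 0, 1443]) cube([262, 44, 26]);
translate([52, 0, 1761]) cube([262, 44, 26]);
translate([52, 0, 2079]) cube([262, 44, 26]);


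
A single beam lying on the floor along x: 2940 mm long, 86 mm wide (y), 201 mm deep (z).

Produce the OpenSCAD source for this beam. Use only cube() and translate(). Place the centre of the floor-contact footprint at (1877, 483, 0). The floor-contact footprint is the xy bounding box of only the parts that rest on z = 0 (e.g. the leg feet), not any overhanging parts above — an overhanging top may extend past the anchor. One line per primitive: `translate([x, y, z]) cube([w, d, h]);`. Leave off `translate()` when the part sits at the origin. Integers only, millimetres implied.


translate([407, 440, 0]) cube([2940, 86, 201]);


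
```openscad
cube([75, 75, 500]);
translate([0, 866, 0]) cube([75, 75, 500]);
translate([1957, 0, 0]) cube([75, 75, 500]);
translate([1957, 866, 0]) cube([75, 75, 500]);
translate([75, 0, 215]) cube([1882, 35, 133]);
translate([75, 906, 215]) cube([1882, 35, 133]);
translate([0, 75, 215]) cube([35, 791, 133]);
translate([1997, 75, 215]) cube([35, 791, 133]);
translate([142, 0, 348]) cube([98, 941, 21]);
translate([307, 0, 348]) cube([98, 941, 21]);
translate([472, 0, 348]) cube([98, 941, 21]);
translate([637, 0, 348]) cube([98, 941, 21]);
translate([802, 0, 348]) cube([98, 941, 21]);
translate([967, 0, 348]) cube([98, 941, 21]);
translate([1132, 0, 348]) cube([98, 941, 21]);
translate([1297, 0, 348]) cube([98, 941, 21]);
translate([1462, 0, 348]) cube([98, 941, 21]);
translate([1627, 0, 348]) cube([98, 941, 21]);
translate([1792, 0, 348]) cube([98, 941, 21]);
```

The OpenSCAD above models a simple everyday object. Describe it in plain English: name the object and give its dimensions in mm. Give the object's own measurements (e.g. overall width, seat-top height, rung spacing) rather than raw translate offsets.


A bed frame 2032 mm long (x) by 941 mm wide (y). Four 75×75 mm corner posts, 500 mm tall, at the corners of the footprint. Four rails of 35 mm thickness and 133 mm height run between adjacent posts with their undersides at z = 215 mm, their outer faces flush with the outside of the frame (the two x-running rails run between the posts' inner faces; the two y-running rails run between the posts' inner faces). 11 slats, each 98 mm wide (x) and 21 mm thick, lie across the top of the two x-running rails, running the full 941 mm width of the frame in y; along x they sit between the end posts with a 67 mm gap after the −x posts and between neighbouring slats and before the +x posts.


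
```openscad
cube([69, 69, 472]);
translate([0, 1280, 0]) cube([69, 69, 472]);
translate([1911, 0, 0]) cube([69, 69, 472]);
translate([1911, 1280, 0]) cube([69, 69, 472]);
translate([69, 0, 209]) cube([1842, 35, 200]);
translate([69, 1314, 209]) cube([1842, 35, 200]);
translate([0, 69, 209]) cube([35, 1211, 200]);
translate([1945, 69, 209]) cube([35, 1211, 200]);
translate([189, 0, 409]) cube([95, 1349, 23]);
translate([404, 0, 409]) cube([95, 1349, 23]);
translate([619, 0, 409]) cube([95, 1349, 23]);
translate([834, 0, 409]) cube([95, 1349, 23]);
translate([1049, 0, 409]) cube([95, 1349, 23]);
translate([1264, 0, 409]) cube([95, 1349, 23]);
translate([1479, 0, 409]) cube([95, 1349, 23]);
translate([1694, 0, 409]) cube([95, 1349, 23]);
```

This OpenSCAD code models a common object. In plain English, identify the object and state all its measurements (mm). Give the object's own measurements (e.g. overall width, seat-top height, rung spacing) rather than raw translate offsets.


A bed frame 1980 mm long (x) by 1349 mm wide (y). Four 69×69 mm corner posts, 472 mm tall, at the corners of the footprint. Four rails of 35 mm thickness and 200 mm height run between adjacent posts with their undersides at z = 209 mm, their outer faces flush with the outside of the frame (the two x-running rails run between the posts' inner faces; the two y-running rails run between the posts' inner faces). 8 slats, each 95 mm wide (x) and 23 mm thick, lie across the top of the two x-running rails, running the full 1349 mm width of the frame in y; along x they sit between the end posts with a 120 mm gap after the −x posts and between neighbouring slats, leaving 122 mm before the +x posts.


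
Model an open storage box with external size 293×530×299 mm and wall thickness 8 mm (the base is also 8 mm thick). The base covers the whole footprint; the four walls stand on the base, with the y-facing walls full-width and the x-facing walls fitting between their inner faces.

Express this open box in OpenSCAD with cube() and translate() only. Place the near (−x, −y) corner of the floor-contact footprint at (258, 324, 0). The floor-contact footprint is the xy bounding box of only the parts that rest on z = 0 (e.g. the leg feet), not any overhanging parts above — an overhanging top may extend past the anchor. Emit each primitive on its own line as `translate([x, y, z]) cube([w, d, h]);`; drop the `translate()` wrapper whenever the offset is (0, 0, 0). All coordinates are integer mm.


translate([258, 324, 0]) cube([293, 530, 8]);
translate([258, 324, 8]) cube([293, 8, 291]);
translate([258, 846, 8]) cube([293, 8, 291]);
translate([258, 332, 8]) cube([8, 514, 291]);
translate([543, 332, 8]) cube([8, 514, 291]);


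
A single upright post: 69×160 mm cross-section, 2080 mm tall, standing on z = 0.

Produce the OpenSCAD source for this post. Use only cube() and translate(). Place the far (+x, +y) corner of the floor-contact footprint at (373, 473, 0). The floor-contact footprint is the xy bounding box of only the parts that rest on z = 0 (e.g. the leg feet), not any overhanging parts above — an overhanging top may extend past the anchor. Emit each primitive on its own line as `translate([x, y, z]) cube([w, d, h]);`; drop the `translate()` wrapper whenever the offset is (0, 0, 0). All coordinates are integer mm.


translate([304, 313, 0]) cube([69, 160, 2080]);


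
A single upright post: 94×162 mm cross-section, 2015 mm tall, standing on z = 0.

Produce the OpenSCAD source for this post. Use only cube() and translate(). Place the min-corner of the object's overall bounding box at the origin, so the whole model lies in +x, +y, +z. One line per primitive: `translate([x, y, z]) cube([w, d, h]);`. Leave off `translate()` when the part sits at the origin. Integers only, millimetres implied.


cube([94, 162, 2015]);


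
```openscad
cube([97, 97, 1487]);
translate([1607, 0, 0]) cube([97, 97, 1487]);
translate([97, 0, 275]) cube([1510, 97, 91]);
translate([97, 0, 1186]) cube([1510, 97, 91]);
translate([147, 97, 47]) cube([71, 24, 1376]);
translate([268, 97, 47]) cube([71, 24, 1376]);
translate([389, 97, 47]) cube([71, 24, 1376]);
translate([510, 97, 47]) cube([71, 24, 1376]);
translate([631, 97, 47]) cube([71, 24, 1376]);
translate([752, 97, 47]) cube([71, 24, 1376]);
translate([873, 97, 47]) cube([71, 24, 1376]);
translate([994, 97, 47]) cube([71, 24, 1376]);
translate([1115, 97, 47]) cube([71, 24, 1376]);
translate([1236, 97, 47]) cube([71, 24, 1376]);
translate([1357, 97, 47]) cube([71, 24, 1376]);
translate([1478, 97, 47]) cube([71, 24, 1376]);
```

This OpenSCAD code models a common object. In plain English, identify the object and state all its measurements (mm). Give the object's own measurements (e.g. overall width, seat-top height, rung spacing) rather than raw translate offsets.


A fence section. Two 97×97 mm posts, 1487 mm tall, stand on the floor with a clear span of 1510 mm between their inner faces. Two horizontal rails of 97×91 mm section span the gap between the posts with their undersides at z = 275 mm and z = 1186 mm, flush with the posts' −y face. 12 pickets, each 71 mm wide, 24 mm thick and 1376 mm tall, are fixed to the +y face of the rails with their bottoms at z = 47 mm, spaced across the span with a 50 mm gap after the −x post and between neighbouring pickets, with 58 mm left before the +x post.


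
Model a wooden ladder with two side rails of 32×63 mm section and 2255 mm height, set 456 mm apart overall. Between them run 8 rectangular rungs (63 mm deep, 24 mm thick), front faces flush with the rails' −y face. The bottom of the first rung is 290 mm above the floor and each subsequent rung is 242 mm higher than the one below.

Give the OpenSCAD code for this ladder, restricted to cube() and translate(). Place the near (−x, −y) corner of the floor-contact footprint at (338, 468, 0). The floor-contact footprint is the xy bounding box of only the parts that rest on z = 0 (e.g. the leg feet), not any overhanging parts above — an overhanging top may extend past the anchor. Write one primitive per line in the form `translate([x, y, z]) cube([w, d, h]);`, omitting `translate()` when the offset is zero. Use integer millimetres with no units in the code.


translate([338, 468, 0]) cube([32, 63, 2255]);
translate([762, 468, 0]) cube([32, 63, 2255]);
translate([370, 468, 290]) cube([392, 63, 24]);
translate([370, 468, 532]) cube([392, 63, 24]);
translate([370, 468, 774]) cube([392, 63, 24]);
translate([370, 468, 1016]) cube([392, 63, 24]);
translate([370, 468, 1258]) cube([392, 63, 24]);
translate([370, 468, 1500]) cube([392, 63, 24]);
translate([370, 468, 1742]) cube([392, 63, 24]);
translate([370, 468, 1984]) cube([392, 63, 24]);


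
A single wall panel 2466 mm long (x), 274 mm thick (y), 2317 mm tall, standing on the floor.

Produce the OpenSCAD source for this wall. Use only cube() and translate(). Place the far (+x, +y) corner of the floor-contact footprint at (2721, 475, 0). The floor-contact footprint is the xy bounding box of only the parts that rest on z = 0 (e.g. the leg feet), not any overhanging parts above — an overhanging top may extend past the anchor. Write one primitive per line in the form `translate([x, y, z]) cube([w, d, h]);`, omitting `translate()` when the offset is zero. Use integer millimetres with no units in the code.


translate([255, 201, 0]) cube([2466, 274, 2317]);


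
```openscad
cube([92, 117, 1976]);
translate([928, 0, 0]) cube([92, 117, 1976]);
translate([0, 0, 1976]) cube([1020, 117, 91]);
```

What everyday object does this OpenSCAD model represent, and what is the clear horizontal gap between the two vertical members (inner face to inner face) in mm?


A door frame. The clear opening width is 836 mm.

Two 1976 mm tall posts with a header on top — a door frame. The left jamb is 92 mm wide at x = 0; the right jamb starts at x = 928. The clear opening is 928 − 92 = 836 mm.


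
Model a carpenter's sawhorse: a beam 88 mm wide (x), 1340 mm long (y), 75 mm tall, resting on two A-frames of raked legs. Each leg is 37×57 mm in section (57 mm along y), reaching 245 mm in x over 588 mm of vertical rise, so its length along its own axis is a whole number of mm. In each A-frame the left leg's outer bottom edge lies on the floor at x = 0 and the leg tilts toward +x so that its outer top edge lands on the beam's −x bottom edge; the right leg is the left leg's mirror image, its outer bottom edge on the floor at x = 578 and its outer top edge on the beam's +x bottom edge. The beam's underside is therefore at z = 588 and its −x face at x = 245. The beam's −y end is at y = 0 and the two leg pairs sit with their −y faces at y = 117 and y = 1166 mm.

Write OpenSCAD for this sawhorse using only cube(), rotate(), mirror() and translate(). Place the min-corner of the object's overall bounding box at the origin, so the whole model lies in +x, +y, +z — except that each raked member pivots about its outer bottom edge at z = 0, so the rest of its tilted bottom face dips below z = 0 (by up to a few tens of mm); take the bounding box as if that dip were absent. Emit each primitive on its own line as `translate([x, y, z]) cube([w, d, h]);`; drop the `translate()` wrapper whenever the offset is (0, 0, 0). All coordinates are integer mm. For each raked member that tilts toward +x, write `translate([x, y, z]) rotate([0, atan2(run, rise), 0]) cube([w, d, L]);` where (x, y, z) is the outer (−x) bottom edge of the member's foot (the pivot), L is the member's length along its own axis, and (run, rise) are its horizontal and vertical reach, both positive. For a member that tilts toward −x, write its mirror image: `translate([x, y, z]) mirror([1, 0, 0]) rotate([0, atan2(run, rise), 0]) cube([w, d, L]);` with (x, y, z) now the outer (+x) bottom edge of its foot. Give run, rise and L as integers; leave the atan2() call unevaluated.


// leg length = √(245² + 588²) = 637
// right-leg outer foot x = 2·245 + 88 = 578
// beam min-corner = (245, 0, 588)
translate([245, 0, 588]) cube([88, 1340, 75]);
translate([0, 117, 0]) rotate([0, atan2(245, 588), 0]) cube([37, 57, 637]);
translate([578, 117, 0]) mirror([1, 0, 0]) rotate([0, atan2(245, 588), 0]) cube([37, 57, 637]);
translate([0, 1166, 0]) rotate([0, atan2(245, 588), 0]) cube([37, 57, 637]);
translate([578, 1166, 0]) mirror([1, 0, 0]) rotate([0, atan2(245, 588), 0]) cube([37, 57, 637]);


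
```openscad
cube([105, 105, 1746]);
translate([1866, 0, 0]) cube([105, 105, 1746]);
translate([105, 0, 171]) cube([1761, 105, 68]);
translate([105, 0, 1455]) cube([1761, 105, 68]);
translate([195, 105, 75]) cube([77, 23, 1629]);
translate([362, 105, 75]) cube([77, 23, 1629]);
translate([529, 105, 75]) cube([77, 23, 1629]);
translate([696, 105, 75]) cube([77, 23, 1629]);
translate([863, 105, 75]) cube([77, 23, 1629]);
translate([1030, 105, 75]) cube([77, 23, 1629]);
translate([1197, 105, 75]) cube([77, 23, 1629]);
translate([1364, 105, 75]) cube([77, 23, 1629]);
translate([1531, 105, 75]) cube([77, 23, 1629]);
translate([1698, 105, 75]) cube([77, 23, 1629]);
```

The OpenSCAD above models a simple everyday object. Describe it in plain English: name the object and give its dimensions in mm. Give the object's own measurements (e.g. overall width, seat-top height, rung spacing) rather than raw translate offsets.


A fence section. Two 105×105 mm posts, 1746 mm tall, stand on the floor with a clear span of 1761 mm between their inner faces. Two horizontal rails of 105×68 mm section span the gap between the posts with their undersides at z = 171 mm and z = 1455 mm, flush with the posts' −y face. 10 pickets, each 77 mm wide, 23 mm thick and 1629 mm tall, are fixed to the +y face of the rails with their bottoms at z = 75 mm, spaced across the span with a 90 mm gap after the −x post and between neighbouring pickets, with 91 mm left before the +x post.


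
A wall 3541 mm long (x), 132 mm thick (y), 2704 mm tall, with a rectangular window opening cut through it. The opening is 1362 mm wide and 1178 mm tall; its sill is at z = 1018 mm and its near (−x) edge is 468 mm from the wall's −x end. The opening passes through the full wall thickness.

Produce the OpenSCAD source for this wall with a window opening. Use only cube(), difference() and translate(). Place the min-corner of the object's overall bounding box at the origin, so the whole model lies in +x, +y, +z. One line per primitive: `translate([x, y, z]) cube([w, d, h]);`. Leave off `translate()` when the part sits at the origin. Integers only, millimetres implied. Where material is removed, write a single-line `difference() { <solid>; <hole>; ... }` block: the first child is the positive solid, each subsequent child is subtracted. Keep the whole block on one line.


difference() { cube([3541, 132, 2704]); translate([468, 0, 1018]) cube([1362, 132, 1178]); }


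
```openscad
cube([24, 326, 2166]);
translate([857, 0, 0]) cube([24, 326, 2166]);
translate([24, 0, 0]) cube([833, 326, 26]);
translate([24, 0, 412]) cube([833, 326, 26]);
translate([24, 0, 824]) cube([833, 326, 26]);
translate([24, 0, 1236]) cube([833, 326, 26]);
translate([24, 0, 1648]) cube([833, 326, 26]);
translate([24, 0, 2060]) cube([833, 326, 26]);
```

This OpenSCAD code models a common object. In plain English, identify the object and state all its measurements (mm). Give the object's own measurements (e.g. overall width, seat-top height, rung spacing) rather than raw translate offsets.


An open bookshelf. Two side panels, each 24 mm thick, 326 mm deep and 2166 mm tall, stand 881 mm apart (outside-to-outside). Between them sit 6 shelves, each 26 mm thick and 326 mm deep, spanning the full gap between the sides. The bottom shelf rests on the floor (its underside at z = 0) and the clear gap between one shelf's top and the next shelf's underside is 386 mm.


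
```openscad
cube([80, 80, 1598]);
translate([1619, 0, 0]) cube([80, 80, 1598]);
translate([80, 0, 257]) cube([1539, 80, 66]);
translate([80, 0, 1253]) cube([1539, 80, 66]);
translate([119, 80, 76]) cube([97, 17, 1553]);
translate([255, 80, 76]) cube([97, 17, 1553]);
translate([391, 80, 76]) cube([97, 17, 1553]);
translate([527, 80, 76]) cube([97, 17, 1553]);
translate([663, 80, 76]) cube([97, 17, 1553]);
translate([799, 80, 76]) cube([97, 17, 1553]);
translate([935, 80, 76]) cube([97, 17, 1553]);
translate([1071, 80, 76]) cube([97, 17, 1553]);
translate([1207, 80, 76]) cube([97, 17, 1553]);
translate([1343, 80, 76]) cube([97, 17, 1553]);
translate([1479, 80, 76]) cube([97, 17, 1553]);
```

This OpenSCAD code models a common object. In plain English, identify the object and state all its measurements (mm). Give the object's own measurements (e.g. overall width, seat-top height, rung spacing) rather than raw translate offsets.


A fence section. Two 80×80 mm posts, 1598 mm tall, stand on the floor with a clear span of 1539 mm between their inner faces. Two horizontal rails of 80×66 mm section span the gap between the posts with their undersides at z = 257 mm and z = 1253 mm, flush with the posts' −y face. 11 pickets, each 97 mm wide, 17 mm thick and 1553 mm tall, are fixed to the +y face of the rails with their bottoms at z = 76 mm, spaced across the span with a 39 mm gap after the −x post and between neighbouring pickets, with 43 mm left before the +x post.


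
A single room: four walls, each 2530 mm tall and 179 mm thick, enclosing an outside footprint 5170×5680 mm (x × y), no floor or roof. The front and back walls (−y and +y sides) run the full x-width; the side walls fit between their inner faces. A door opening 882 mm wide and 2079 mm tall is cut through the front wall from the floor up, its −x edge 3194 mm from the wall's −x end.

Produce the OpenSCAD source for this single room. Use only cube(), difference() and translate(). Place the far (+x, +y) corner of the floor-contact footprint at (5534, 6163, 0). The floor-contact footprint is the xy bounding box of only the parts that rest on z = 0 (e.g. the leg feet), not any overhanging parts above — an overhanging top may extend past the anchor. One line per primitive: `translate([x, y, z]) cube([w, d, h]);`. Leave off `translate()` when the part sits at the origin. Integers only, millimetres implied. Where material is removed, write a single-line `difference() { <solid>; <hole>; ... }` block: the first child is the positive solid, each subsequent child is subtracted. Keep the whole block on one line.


difference() { translate([364, 483, 0]) cube([5170, 179, 2530]); translate([3558, 483, 0]) cube([882, 179, 2079]); }
translate([364, 5984, 0]) cube([5170, 179, 2530]);
translate([364, 662, 0]) cube([179, 5322, 2530]);
translate([5355, 662, 0]) cube([179, 5322, 2530]);


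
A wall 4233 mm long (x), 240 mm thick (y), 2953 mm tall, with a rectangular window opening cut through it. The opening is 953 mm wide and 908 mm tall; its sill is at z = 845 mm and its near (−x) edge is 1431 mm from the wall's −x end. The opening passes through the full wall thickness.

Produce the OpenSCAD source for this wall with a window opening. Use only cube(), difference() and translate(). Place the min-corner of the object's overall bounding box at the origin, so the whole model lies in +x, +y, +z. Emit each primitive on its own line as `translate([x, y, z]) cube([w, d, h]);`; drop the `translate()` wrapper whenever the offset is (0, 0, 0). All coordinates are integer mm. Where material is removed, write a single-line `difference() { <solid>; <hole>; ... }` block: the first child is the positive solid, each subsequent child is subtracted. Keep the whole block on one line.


difference() { cube([4233, 240, 2953]); translate([1431, 0, 845]) cube([953, 240, 908]); }
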